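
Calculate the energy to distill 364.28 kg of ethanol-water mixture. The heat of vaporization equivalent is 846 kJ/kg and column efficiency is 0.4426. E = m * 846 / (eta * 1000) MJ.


E = m * 846 / (eta * 1000)
= 364.28 * 846 / (0.4426 * 1000)
= 696.2966 MJ

696.2966 MJ


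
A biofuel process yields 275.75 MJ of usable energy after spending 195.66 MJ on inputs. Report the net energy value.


NEV = E_out - E_in
= 275.75 - 195.66
= 80.0900 MJ

80.0900 MJ


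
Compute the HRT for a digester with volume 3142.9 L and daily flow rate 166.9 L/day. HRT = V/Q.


HRT = V / Q
= 3142.9 / 166.9
= 18.8310 days

18.8310 days


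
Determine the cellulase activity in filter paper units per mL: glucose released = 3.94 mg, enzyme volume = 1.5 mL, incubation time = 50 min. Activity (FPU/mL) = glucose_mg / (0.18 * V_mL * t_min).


Activity = glucose_mg / (0.18 mg/umol * V_mL * t_min)
= 3.94 / (0.18 * 1.5 * 50)
= 0.2919 FPU/mL

0.2919 FPU/mL


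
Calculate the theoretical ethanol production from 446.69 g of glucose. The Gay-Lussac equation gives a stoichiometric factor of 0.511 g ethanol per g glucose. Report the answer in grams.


Theoretical ethanol yield: m_EtOH = 0.511 * m_glucose
m_EtOH = 0.511 * 446.69 = 228.2586 g

228.2586 g


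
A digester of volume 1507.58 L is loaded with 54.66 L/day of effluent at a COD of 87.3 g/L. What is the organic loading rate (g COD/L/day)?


OLR = Q * S / V
= 54.66 * 87.3 / 1507.58
= 3.1652 g/L/day

3.1652 g/L/day


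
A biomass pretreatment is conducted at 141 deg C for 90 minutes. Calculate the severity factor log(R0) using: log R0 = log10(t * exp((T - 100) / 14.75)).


logR0 = log10(t * exp((T - 100) / 14.75))
= log10(90 * exp((141 - 100) / 14.75))
= 3.1614

3.1614


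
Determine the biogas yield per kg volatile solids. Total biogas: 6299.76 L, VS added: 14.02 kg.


Y = V / VS
= 6299.76 / 14.02
= 449.3409 L/kg VS

449.3409 L/kg VS


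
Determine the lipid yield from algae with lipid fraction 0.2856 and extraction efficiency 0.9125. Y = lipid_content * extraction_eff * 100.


Y = lipid_content * extraction_eff * 100
= 0.2856 * 0.9125 * 100
= 26.0610%

26.0610%


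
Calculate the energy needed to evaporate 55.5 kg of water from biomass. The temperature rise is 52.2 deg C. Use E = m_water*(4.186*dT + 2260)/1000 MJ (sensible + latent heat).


E = m_water * (4.186 * dT + 2260) / 1000
= 55.5 * (4.186 * 52.2 + 2260) / 1000
= 137.5573 MJ

137.5573 MJ


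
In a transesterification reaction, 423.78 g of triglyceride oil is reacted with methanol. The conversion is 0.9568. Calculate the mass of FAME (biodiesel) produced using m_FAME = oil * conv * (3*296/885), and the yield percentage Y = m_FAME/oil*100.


m_FAME = oil * conv * (3 * 296 / 885) = oil * conv * (888/885)
= 423.78 * 0.9568 * 888 / 885
= 406.8472 g
Y = m_FAME / oil * 100 = conv * (888/885) * 100
= 0.9568 * 888 / 885 * 100
= 96.00%

406.8472 g FAME; Y = 96.00%


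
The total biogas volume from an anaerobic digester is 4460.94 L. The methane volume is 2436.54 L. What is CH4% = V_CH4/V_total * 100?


CH4% = V_CH4 / V_total * 100
= 2436.54 / 4460.94 * 100
= 54.6194%

54.6194%


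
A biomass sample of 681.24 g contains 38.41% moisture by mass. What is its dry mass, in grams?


Wd = Ww * (1 - MC/100)
= 681.24 * (1 - 38.41/100)
= 419.5757 g

419.5757 g


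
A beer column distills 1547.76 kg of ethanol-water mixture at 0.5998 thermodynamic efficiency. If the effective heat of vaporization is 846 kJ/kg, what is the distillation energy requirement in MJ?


E = m * 846 / (eta * 1000)
= 1547.76 * 846 / (0.5998 * 1000)
= 2183.0693 MJ

2183.0693 MJ


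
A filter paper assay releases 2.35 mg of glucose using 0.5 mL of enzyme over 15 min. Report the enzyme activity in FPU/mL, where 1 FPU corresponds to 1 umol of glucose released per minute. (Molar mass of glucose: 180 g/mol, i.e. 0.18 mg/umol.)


Activity = glucose_mg / (0.18 mg/umol * V_mL * t_min)
= 2.35 / (0.18 * 0.5 * 15)
= 1.7407 FPU/mL

1.7407 FPU/mL


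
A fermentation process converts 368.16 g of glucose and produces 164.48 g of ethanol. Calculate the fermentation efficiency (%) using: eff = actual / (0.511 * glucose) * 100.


Fermentation efficiency = (actual / (0.511 * glucose)) * 100
= (164.48 / (0.511 * 368.16)) * 100
= 87.4290%

87.4290%


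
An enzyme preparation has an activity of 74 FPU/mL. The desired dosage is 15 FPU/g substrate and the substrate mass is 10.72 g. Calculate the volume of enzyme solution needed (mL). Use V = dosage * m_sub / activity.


V = dosage * m_sub / activity
V = 15 * 10.72 / 74
V = 2.1730 mL

2.1730 mL


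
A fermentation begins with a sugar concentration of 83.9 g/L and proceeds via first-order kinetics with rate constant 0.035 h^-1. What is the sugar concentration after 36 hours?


S = S0 * exp(-k * t)
S = 83.9 * exp(-0.035 * 36)
S = 23.7986 g/L

23.7986 g/L


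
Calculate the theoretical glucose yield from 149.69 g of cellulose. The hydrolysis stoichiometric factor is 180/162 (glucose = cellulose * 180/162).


glucose = cellulose * 180/162
= 149.69 * 180/162
= 166.3222 g

166.3222 g


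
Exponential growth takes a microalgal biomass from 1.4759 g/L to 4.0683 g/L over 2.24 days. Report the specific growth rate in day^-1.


mu = ln(X2/X1) / dt
= ln(4.0683/1.4759) / 2.24
= 0.4527 per day

0.4527 per day


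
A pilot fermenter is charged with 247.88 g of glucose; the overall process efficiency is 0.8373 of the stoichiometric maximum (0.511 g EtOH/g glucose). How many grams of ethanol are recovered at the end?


Actual ethanol: m = 0.511 * 247.88 * 0.8373
m = 106.0580 g

106.0580 g


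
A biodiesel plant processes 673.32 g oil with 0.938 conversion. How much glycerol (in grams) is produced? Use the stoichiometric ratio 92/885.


glycerol = oil * conv * (92/885)
= 673.32 * 0.938 * 92 / 885
= 65.6552 g

65.6552 g


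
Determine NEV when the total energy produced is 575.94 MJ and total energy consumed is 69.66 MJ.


NEV = E_out - E_in
= 575.94 - 69.66
= 506.2800 MJ

506.2800 MJ


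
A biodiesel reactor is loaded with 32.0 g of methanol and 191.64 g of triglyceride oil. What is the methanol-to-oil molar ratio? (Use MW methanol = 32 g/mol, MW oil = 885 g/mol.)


Molar ratio = n_MeOH / n_oil = (MeOH/32) / (oil/885) = (MeOH * 885) / (32 * oil)
= (32.0 * 885) / (32 * 191.64)
= 4.6180

4.6180


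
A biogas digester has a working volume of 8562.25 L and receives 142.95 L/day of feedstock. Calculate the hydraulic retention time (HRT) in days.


HRT = V / Q
= 8562.25 / 142.95
= 59.8968 days

59.8968 days


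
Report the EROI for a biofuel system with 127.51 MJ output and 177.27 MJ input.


EROI = E_out / E_in
= 127.51 / 177.27
= 0.7193

0.7193


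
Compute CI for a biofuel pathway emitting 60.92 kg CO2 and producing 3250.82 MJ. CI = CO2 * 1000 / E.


CI = CO2 * 1000 / E
= 60.92 * 1000 / 3250.82
= 18.7399 g CO2/MJ

18.7399 g CO2/MJ


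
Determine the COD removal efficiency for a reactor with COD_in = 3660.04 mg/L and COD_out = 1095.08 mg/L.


eta = (COD_in - COD_out) / COD_in * 100
= (3660.04 - 1095.08) / 3660.04 * 100
= 70.0801%

70.0801%


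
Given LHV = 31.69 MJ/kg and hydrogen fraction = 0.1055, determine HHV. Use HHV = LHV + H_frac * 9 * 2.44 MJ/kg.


HHV = LHV + H_frac * 9 * 2.44
= 31.69 + 0.1055 * 9 * 2.44
= 34.0068 MJ/kg

34.0068 MJ/kg


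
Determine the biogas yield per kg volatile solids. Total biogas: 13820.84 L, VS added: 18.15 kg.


Y = V / VS
= 13820.84 / 18.15
= 761.4788 L/kg VS

761.4788 L/kg VS


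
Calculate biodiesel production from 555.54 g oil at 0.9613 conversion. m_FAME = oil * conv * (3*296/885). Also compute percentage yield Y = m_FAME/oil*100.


m_FAME = oil * conv * (3 * 296 / 885) = oil * conv * (888/885)
= 555.54 * 0.9613 * 888 / 885
= 535.8509 g
Y = m_FAME / oil * 100 = conv * (888/885) * 100
= 0.9613 * 888 / 885 * 100
= 96.46%

535.8509 g FAME; Y = 96.46%


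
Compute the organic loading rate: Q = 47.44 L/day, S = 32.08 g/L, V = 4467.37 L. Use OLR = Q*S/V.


OLR = Q * S / V
= 47.44 * 32.08 / 4467.37
= 0.3407 g/L/day

0.3407 g/L/day


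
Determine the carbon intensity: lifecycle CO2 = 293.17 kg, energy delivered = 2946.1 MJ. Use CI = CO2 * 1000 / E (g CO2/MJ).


CI = CO2 * 1000 / E
= 293.17 * 1000 / 2946.1
= 99.5112 g CO2/MJ

99.5112 g CO2/MJ


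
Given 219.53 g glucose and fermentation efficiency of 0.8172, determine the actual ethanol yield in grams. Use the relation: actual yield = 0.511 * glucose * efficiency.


Actual ethanol: m = 0.511 * 219.53 * 0.8172
m = 91.6734 g

91.6734 g


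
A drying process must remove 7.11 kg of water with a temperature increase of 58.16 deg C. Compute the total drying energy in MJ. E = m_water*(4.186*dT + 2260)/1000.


E = m_water * (4.186 * dT + 2260) / 1000
= 7.11 * (4.186 * 58.16 + 2260) / 1000
= 17.7996 MJ

17.7996 MJ


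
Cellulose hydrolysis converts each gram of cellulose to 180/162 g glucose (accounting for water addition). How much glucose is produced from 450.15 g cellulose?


glucose = cellulose * 180/162
= 450.15 * 180/162
= 500.1667 g

500.1667 g


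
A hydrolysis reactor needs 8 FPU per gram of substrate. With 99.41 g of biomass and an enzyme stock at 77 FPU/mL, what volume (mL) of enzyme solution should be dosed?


V = dosage * m_sub / activity
V = 8 * 99.41 / 77
V = 10.3283 mL

10.3283 mL


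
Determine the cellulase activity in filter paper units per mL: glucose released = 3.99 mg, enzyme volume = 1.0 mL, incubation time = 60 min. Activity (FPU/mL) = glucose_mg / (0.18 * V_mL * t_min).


Activity = glucose_mg / (0.18 mg/umol * V_mL * t_min)
= 3.99 / (0.18 * 1.0 * 60)
= 0.3694 FPU/mL

0.3694 FPU/mL


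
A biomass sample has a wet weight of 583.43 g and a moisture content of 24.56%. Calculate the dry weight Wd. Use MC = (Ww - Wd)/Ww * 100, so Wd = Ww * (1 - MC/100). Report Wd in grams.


Wd = Ww * (1 - MC/100)
= 583.43 * (1 - 24.56/100)
= 440.1396 g

440.1396 g


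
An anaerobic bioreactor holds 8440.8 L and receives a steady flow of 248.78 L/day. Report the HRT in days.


HRT = V / Q
= 8440.8 / 248.78
= 33.9288 days

33.9288 days


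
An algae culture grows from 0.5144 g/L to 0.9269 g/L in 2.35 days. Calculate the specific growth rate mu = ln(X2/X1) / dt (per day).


mu = ln(X2/X1) / dt
= ln(0.9269/0.5144) / 2.35
= 0.2506 per day

0.2506 per day


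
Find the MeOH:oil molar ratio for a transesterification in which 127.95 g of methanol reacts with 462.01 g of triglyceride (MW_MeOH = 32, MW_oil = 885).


Molar ratio = n_MeOH / n_oil = (MeOH/32) / (oil/885) = (MeOH * 885) / (32 * oil)
= (127.95 * 885) / (32 * 462.01)
= 7.6592

7.6592


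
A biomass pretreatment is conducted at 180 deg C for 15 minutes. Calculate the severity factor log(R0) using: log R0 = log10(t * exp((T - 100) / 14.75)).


logR0 = log10(t * exp((T - 100) / 14.75))
= log10(15 * exp((180 - 100) / 14.75))
= 3.5316

3.5316


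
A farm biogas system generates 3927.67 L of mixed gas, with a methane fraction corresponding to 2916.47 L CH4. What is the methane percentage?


CH4% = V_CH4 / V_total * 100
= 2916.47 / 3927.67 * 100
= 74.2545%

74.2545%


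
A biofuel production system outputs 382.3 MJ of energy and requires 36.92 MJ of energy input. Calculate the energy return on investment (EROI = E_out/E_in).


EROI = E_out / E_in
= 382.3 / 36.92
= 10.3548

10.3548


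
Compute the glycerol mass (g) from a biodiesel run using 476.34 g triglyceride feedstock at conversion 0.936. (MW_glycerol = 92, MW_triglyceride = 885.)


glycerol = oil * conv * (92/885)
= 476.34 * 0.936 * 92 / 885
= 46.3487 g

46.3487 g


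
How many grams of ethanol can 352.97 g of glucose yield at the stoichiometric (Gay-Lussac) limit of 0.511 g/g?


Theoretical ethanol yield: m_EtOH = 0.511 * m_glucose
m_EtOH = 0.511 * 352.97 = 180.3677 g

180.3677 g


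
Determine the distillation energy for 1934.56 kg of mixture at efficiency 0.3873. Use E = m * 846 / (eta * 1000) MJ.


E = m * 846 / (eta * 1000)
= 1934.56 * 846 / (0.3873 * 1000)
= 4225.7624 MJ

4225.7624 MJ


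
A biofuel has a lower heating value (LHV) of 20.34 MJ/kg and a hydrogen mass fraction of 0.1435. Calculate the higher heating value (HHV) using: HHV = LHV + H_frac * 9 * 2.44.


HHV = LHV + H_frac * 9 * 2.44
= 20.34 + 0.1435 * 9 * 2.44
= 23.4913 MJ/kg

23.4913 MJ/kg


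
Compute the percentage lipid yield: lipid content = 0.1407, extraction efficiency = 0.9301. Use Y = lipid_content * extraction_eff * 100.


Y = lipid_content * extraction_eff * 100
= 0.1407 * 0.9301 * 100
= 13.0865%

13.0865%


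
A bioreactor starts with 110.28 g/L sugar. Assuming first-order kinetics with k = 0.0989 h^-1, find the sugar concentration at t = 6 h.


S = S0 * exp(-k * t)
S = 110.28 * exp(-0.0989 * 6)
S = 60.9237 g/L

60.9237 g/L


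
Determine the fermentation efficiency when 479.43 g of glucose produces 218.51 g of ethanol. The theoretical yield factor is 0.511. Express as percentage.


Fermentation efficiency = (actual / (0.511 * glucose)) * 100
= (218.51 / (0.511 * 479.43)) * 100
= 89.1919%

89.1919%


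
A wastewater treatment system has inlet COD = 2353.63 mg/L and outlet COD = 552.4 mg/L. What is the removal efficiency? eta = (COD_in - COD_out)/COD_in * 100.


eta = (COD_in - COD_out) / COD_in * 100
= (2353.63 - 552.4) / 2353.63 * 100
= 76.5299%

76.5299%


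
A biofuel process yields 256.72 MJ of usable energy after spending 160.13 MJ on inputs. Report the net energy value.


NEV = E_out - E_in
= 256.72 - 160.13
= 96.5900 MJ

96.5900 MJ


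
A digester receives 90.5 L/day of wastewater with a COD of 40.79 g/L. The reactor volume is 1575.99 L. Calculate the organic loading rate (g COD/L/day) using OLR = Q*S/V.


OLR = Q * S / V
= 90.5 * 40.79 / 1575.99
= 2.3423 g/L/day

2.3423 g/L/day


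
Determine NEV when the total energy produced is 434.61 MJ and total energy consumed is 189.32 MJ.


NEV = E_out - E_in
= 434.61 - 189.32
= 245.2900 MJ

245.2900 MJ


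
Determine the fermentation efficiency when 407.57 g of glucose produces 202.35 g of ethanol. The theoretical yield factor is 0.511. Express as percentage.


Fermentation efficiency = (actual / (0.511 * glucose)) * 100
= (202.35 / (0.511 * 407.57)) * 100
= 97.1583%

97.1583%


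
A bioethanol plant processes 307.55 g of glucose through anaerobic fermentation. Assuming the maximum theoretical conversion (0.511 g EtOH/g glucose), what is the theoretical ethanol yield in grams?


Theoretical ethanol yield: m_EtOH = 0.511 * m_glucose
m_EtOH = 0.511 * 307.55 = 157.1581 g

157.1581 g


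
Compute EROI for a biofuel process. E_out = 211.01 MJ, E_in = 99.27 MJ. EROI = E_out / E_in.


EROI = E_out / E_in
= 211.01 / 99.27
= 2.1256

2.1256


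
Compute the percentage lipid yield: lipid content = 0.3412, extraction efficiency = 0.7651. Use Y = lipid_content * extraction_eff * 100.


Y = lipid_content * extraction_eff * 100
= 0.3412 * 0.7651 * 100
= 26.1052%

26.1052%


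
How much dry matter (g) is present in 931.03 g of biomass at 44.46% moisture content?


Wd = Ww * (1 - MC/100)
= 931.03 * (1 - 44.46/100)
= 517.0941 g

517.0941 g


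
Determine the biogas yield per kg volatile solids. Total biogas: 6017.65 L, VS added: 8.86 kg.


Y = V / VS
= 6017.65 / 8.86
= 679.1930 L/kg VS

679.1930 L/kg VS


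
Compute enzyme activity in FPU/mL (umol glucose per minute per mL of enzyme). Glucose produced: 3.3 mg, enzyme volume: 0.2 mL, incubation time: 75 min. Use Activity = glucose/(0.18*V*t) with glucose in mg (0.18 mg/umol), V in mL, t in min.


Activity = glucose_mg / (0.18 mg/umol * V_mL * t_min)
= 3.3 / (0.18 * 0.2 * 75)
= 1.2222 FPU/mL

1.2222 FPU/mL


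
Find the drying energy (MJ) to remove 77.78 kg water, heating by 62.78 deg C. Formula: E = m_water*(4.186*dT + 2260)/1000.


E = m_water * (4.186 * dT + 2260) / 1000
= 77.78 * (4.186 * 62.78 + 2260) / 1000
= 196.2232 MJ

196.2232 MJ


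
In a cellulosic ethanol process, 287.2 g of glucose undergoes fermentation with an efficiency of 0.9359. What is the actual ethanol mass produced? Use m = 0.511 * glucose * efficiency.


Actual ethanol: m = 0.511 * 287.2 * 0.9359
m = 137.3519 g

137.3519 g


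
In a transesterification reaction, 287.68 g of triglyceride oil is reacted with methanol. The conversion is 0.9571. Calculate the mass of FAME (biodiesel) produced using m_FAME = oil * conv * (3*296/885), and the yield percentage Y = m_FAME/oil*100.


m_FAME = oil * conv * (3 * 296 / 885) = oil * conv * (888/885)
= 287.68 * 0.9571 * 888 / 885
= 276.2719 g
Y = m_FAME / oil * 100 = conv * (888/885) * 100
= 0.9571 * 888 / 885 * 100
= 96.03%

276.2719 g FAME; Y = 96.03%


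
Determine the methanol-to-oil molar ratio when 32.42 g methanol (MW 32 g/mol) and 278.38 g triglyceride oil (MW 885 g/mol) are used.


Molar ratio = n_MeOH / n_oil = (MeOH/32) / (oil/885) = (MeOH * 885) / (32 * oil)
= (32.42 * 885) / (32 * 278.38)
= 3.2208

3.2208


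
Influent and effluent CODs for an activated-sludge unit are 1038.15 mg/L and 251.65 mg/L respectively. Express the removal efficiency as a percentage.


eta = (COD_in - COD_out) / COD_in * 100
= (1038.15 - 251.65) / 1038.15 * 100
= 75.7598%

75.7598%


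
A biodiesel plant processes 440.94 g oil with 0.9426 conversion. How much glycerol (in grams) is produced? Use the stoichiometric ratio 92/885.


glycerol = oil * conv * (92/885)
= 440.94 * 0.9426 * 92 / 885
= 43.2067 g

43.2067 g


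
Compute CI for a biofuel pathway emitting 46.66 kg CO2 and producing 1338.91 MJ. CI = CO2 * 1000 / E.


CI = CO2 * 1000 / E
= 46.66 * 1000 / 1338.91
= 34.8492 g CO2/MJ

34.8492 g CO2/MJ


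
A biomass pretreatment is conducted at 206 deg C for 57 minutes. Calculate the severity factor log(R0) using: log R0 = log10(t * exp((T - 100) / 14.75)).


logR0 = log10(t * exp((T - 100) / 14.75))
= log10(57 * exp((206 - 100) / 14.75))
= 4.8769

4.8769


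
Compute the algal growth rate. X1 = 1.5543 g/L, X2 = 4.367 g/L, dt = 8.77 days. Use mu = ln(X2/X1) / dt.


mu = ln(X2/X1) / dt
= ln(4.367/1.5543) / 8.77
= 0.1178 per day

0.1178 per day


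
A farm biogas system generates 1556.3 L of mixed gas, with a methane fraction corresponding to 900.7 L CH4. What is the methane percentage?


CH4% = V_CH4 / V_total * 100
= 900.7 / 1556.3 * 100
= 57.8744%

57.8744%


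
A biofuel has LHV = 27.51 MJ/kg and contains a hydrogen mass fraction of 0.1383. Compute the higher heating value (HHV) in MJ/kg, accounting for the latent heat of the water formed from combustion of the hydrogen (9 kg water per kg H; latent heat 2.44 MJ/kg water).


HHV = LHV + H_frac * 9 * 2.44
= 27.51 + 0.1383 * 9 * 2.44
= 30.5471 MJ/kg

30.5471 MJ/kg


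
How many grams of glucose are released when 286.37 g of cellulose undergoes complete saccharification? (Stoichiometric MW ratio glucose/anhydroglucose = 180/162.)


glucose = cellulose * 180/162
= 286.37 * 180/162
= 318.1889 g

318.1889 g


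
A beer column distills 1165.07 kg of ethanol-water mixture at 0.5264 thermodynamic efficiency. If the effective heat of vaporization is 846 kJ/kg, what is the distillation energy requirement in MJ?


E = m * 846 / (eta * 1000)
= 1165.07 * 846 / (0.5264 * 1000)
= 1872.4339 MJ

1872.4339 MJ


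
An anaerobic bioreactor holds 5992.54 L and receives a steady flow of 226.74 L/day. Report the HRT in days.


HRT = V / Q
= 5992.54 / 226.74
= 26.4291 days

26.4291 days


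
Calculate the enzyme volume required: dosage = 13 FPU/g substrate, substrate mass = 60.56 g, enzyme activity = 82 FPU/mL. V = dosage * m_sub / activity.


V = dosage * m_sub / activity
V = 13 * 60.56 / 82
V = 9.6010 mL

9.6010 mL


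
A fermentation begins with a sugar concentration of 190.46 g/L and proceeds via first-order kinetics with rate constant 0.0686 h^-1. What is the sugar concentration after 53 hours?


S = S0 * exp(-k * t)
S = 190.46 * exp(-0.0686 * 53)
S = 5.0211 g/L

5.0211 g/L


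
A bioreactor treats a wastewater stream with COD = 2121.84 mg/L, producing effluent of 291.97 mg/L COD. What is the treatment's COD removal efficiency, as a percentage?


eta = (COD_in - COD_out) / COD_in * 100
= (2121.84 - 291.97) / 2121.84 * 100
= 86.2398%

86.2398%


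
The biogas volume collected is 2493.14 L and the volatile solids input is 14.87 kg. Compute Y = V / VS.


Y = V / VS
= 2493.14 / 14.87
= 167.6624 L/kg VS

167.6624 L/kg VS


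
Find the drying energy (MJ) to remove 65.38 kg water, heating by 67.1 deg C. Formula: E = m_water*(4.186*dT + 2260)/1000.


E = m_water * (4.186 * dT + 2260) / 1000
= 65.38 * (4.186 * 67.1 + 2260) / 1000
= 166.1228 MJ

166.1228 MJ


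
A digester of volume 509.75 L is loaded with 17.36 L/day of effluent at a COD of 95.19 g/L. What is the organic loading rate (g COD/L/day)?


OLR = Q * S / V
= 17.36 * 95.19 / 509.75
= 3.2418 g/L/day

3.2418 g/L/day


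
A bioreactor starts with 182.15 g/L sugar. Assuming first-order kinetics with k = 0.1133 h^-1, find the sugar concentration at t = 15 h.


S = S0 * exp(-k * t)
S = 182.15 * exp(-0.1133 * 15)
S = 33.2924 g/L

33.2924 g/L


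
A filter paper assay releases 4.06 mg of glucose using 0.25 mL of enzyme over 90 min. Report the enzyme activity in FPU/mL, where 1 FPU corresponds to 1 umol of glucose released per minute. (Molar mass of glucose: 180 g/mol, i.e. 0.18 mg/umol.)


Activity = glucose_mg / (0.18 mg/umol * V_mL * t_min)
= 4.06 / (0.18 * 0.25 * 90)
= 1.0025 FPU/mL

1.0025 FPU/mL


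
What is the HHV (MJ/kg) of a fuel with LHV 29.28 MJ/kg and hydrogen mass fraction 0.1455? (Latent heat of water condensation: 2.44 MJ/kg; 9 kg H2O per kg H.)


HHV = LHV + H_frac * 9 * 2.44
= 29.28 + 0.1455 * 9 * 2.44
= 32.4752 MJ/kg

32.4752 MJ/kg


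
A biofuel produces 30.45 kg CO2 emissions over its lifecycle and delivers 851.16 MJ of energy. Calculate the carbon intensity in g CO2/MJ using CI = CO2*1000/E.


CI = CO2 * 1000 / E
= 30.45 * 1000 / 851.16
= 35.7747 g CO2/MJ

35.7747 g CO2/MJ


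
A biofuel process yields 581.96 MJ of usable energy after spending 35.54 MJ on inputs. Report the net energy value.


NEV = E_out - E_in
= 581.96 - 35.54
= 546.4200 MJ

546.4200 MJ


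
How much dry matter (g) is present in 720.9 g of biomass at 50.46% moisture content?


Wd = Ww * (1 - MC/100)
= 720.9 * (1 - 50.46/100)
= 357.1339 g

357.1339 g


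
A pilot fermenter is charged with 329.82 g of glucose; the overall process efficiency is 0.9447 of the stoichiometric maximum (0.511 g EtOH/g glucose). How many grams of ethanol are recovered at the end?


Actual ethanol: m = 0.511 * 329.82 * 0.9447
m = 159.2179 g

159.2179 g


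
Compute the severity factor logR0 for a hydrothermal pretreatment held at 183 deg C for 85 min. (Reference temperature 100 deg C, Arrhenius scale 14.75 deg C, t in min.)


logR0 = log10(t * exp((T - 100) / 14.75))
= log10(85 * exp((183 - 100) / 14.75))
= 4.3732

4.3732


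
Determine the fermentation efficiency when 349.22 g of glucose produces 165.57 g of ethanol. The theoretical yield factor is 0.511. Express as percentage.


Fermentation efficiency = (actual / (0.511 * glucose)) * 100
= (165.57 / (0.511 * 349.22)) * 100
= 92.7816%

92.7816%


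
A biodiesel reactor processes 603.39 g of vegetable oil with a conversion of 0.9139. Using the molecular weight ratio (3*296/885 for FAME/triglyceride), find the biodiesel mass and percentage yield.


m_FAME = oil * conv * (3 * 296 / 885) = oil * conv * (888/885)
= 603.39 * 0.9139 * 888 / 885
= 553.3074 g
Y = m_FAME / oil * 100 = conv * (888/885) * 100
= 0.9139 * 888 / 885 * 100
= 91.70%

553.3074 g FAME; Y = 91.70%


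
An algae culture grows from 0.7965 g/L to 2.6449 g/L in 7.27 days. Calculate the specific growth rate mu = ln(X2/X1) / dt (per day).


mu = ln(X2/X1) / dt
= ln(2.6449/0.7965) / 7.27
= 0.1651 per day

0.1651 per day


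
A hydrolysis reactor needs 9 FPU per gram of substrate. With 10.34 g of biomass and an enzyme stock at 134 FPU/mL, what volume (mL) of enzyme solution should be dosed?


V = dosage * m_sub / activity
V = 9 * 10.34 / 134
V = 0.6945 mL

0.6945 mL


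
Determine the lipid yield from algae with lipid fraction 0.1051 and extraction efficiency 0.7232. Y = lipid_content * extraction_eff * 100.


Y = lipid_content * extraction_eff * 100
= 0.1051 * 0.7232 * 100
= 7.6008%

7.6008%


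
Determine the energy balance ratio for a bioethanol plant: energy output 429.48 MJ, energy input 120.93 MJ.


EROI = E_out / E_in
= 429.48 / 120.93
= 3.5515

3.5515


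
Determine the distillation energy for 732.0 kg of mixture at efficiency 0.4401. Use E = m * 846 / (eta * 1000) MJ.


E = m * 846 / (eta * 1000)
= 732.0 * 846 / (0.4401 * 1000)
= 1407.1166 MJ

1407.1166 MJ


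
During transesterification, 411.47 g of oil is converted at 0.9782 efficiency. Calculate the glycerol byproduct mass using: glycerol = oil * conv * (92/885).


glycerol = oil * conv * (92/885)
= 411.47 * 0.9782 * 92 / 885
= 41.8418 g

41.8418 g


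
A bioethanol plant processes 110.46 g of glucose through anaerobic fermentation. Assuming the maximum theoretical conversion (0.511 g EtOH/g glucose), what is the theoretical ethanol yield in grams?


Theoretical ethanol yield: m_EtOH = 0.511 * m_glucose
m_EtOH = 0.511 * 110.46 = 56.4451 g

56.4451 g


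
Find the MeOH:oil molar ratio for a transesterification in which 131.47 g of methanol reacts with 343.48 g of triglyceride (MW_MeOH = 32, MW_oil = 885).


Molar ratio = n_MeOH / n_oil = (MeOH/32) / (oil/885) = (MeOH * 885) / (32 * oil)
= (131.47 * 885) / (32 * 343.48)
= 10.5857

10.5857


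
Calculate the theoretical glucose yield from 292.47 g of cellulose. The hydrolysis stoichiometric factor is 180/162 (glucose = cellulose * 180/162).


glucose = cellulose * 180/162
= 292.47 * 180/162
= 324.9667 g

324.9667 g


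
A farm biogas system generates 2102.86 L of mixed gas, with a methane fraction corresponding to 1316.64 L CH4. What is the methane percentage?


CH4% = V_CH4 / V_total * 100
= 1316.64 / 2102.86 * 100
= 62.6119%

62.6119%


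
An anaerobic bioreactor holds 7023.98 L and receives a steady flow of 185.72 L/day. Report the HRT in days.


HRT = V / Q
= 7023.98 / 185.72
= 37.8203 days

37.8203 days


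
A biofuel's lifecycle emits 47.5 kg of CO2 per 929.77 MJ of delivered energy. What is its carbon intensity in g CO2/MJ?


CI = CO2 * 1000 / E
= 47.5 * 1000 / 929.77
= 51.0879 g CO2/MJ

51.0879 g CO2/MJ


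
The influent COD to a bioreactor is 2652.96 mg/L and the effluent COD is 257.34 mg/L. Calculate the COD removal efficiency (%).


eta = (COD_in - COD_out) / COD_in * 100
= (2652.96 - 257.34) / 2652.96 * 100
= 90.2999%

90.2999%


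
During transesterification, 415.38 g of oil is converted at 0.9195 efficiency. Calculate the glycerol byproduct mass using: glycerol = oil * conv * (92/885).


glycerol = oil * conv * (92/885)
= 415.38 * 0.9195 * 92 / 885
= 39.7047 g

39.7047 g


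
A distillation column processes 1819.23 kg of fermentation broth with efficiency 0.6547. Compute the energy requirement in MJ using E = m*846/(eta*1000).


E = m * 846 / (eta * 1000)
= 1819.23 * 846 / (0.6547 * 1000)
= 2350.7997 MJ

2350.7997 MJ


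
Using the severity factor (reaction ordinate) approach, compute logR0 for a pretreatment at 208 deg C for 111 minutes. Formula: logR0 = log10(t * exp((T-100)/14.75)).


logR0 = log10(t * exp((T - 100) / 14.75))
= log10(111 * exp((208 - 100) / 14.75))
= 5.2252

5.2252


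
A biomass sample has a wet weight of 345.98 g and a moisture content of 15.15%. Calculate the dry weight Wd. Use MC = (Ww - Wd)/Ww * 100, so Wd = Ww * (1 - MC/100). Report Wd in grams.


Wd = Ww * (1 - MC/100)
= 345.98 * (1 - 15.15/100)
= 293.5640 g

293.5640 g


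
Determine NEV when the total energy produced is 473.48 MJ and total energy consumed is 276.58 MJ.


NEV = E_out - E_in
= 473.48 - 276.58
= 196.9000 MJ

196.9000 MJ


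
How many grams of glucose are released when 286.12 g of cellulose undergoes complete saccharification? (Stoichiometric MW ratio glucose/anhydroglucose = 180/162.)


glucose = cellulose * 180/162
= 286.12 * 180/162
= 317.9111 g

317.9111 g


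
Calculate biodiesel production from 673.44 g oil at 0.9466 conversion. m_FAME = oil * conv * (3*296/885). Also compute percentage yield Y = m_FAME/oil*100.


m_FAME = oil * conv * (3 * 296 / 885) = oil * conv * (888/885)
= 673.44 * 0.9466 * 888 / 885
= 639.6392 g
Y = m_FAME / oil * 100 = conv * (888/885) * 100
= 0.9466 * 888 / 885 * 100
= 94.98%

639.6392 g FAME; Y = 94.98%


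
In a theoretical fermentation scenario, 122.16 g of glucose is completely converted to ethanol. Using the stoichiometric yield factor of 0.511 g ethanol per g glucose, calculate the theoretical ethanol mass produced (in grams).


Theoretical ethanol yield: m_EtOH = 0.511 * m_glucose
m_EtOH = 0.511 * 122.16 = 62.4238 g

62.4238 g


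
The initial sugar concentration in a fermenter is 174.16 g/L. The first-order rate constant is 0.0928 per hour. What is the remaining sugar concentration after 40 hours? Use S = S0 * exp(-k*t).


S = S0 * exp(-k * t)
S = 174.16 * exp(-0.0928 * 40)
S = 4.2545 g/L

4.2545 g/L


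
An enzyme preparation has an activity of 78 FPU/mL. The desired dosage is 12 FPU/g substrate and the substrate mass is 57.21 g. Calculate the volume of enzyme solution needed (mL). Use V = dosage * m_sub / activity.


V = dosage * m_sub / activity
V = 12 * 57.21 / 78
V = 8.8015 mL

8.8015 mL


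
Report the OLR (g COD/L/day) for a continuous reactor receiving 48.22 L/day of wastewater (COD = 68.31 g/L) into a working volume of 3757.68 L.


OLR = Q * S / V
= 48.22 * 68.31 / 3757.68
= 0.8766 g/L/day

0.8766 g/L/day


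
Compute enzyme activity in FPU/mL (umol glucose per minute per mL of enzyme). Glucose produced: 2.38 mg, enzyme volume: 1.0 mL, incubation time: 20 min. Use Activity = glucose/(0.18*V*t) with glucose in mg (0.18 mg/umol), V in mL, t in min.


Activity = glucose_mg / (0.18 mg/umol * V_mL * t_min)
= 2.38 / (0.18 * 1.0 * 20)
= 0.6611 FPU/mL

0.6611 FPU/mL


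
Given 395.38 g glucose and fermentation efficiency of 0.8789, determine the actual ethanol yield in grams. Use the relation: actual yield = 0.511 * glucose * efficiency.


Actual ethanol: m = 0.511 * 395.38 * 0.8789
m = 177.5722 g

177.5722 g


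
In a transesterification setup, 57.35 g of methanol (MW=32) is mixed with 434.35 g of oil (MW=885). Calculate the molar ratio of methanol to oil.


Molar ratio = n_MeOH / n_oil = (MeOH/32) / (oil/885) = (MeOH * 885) / (32 * oil)
= (57.35 * 885) / (32 * 434.35)
= 3.6516

3.6516


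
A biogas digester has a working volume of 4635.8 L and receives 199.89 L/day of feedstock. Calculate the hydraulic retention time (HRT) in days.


HRT = V / Q
= 4635.8 / 199.89
= 23.1918 days

23.1918 days


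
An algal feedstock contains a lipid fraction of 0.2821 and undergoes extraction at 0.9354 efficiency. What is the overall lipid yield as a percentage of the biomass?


Y = lipid_content * extraction_eff * 100
= 0.2821 * 0.9354 * 100
= 26.3876%

26.3876%


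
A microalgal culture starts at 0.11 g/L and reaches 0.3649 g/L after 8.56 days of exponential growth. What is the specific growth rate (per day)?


mu = ln(X2/X1) / dt
= ln(0.3649/0.11) / 8.56
= 0.1401 per day

0.1401 per day


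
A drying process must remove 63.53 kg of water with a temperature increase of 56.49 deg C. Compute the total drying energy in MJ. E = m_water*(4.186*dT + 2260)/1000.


E = m_water * (4.186 * dT + 2260) / 1000
= 63.53 * (4.186 * 56.49 + 2260) / 1000
= 158.6006 MJ

158.6006 MJ


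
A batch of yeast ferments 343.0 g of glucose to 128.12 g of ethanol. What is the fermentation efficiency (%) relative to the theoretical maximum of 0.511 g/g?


Fermentation efficiency = (actual / (0.511 * glucose)) * 100
= (128.12 / (0.511 * 343.0)) * 100
= 73.0974%

73.0974%


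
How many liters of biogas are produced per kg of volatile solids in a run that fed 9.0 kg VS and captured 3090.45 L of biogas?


Y = V / VS
= 3090.45 / 9.0
= 343.3833 L/kg VS

343.3833 L/kg VS


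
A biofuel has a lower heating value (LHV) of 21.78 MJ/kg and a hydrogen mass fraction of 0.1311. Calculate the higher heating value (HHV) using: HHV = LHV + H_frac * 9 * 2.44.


HHV = LHV + H_frac * 9 * 2.44
= 21.78 + 0.1311 * 9 * 2.44
= 24.6590 MJ/kg

24.6590 MJ/kg


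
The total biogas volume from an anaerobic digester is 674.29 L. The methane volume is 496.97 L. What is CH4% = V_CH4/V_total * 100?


CH4% = V_CH4 / V_total * 100
= 496.97 / 674.29 * 100
= 73.7027%

73.7027%


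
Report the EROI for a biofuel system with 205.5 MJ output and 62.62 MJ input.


EROI = E_out / E_in
= 205.5 / 62.62
= 3.2817

3.2817


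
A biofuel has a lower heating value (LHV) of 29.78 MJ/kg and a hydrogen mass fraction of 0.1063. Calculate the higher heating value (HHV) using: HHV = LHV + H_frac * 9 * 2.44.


HHV = LHV + H_frac * 9 * 2.44
= 29.78 + 0.1063 * 9 * 2.44
= 32.1143 MJ/kg

32.1143 MJ/kg


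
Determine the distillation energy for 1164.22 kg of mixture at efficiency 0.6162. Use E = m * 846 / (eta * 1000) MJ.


E = m * 846 / (eta * 1000)
= 1164.22 * 846 / (0.6162 * 1000)
= 1598.3936 MJ

1598.3936 MJ


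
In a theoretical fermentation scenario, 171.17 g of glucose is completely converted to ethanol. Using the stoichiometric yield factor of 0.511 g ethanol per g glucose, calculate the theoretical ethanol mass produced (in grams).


Theoretical ethanol yield: m_EtOH = 0.511 * m_glucose
m_EtOH = 0.511 * 171.17 = 87.4679 g

87.4679 g


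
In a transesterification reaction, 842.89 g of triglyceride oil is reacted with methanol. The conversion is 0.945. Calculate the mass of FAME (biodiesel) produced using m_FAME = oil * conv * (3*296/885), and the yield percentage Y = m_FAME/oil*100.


m_FAME = oil * conv * (3 * 296 / 885) = oil * conv * (888/885)
= 842.89 * 0.945 * 888 / 885
= 799.2312 g
Y = m_FAME / oil * 100 = conv * (888/885) * 100
= 0.945 * 888 / 885 * 100
= 94.82%

799.2312 g FAME; Y = 94.82%


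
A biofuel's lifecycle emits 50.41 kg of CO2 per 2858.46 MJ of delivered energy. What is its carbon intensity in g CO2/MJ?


CI = CO2 * 1000 / E
= 50.41 * 1000 / 2858.46
= 17.6354 g CO2/MJ

17.6354 g CO2/MJ


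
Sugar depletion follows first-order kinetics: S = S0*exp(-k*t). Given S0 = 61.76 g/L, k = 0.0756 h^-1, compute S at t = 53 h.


S = S0 * exp(-k * t)
S = 61.76 * exp(-0.0756 * 53)
S = 1.1235 g/L

1.1235 g/L


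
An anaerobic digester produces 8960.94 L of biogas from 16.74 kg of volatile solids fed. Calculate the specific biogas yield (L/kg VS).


Y = V / VS
= 8960.94 / 16.74
= 535.3011 L/kg VS

535.3011 L/kg VS


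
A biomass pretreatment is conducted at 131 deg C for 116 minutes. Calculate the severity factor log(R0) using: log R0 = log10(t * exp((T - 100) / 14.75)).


logR0 = log10(t * exp((T - 100) / 14.75))
= log10(116 * exp((131 - 100) / 14.75))
= 2.9772

2.9772


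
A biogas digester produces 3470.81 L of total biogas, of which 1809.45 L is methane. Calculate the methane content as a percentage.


CH4% = V_CH4 / V_total * 100
= 1809.45 / 3470.81 * 100
= 52.1334%

52.1334%


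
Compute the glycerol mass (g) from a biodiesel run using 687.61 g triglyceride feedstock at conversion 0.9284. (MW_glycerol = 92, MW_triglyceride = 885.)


glycerol = oil * conv * (92/885)
= 687.61 * 0.9284 * 92 / 885
= 66.3624 g

66.3624 g


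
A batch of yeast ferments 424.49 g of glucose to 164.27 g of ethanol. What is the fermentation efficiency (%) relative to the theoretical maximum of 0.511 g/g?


Fermentation efficiency = (actual / (0.511 * glucose)) * 100
= (164.27 / (0.511 * 424.49)) * 100
= 75.7303%

75.7303%


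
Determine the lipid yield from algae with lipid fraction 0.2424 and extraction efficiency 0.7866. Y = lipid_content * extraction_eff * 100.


Y = lipid_content * extraction_eff * 100
= 0.2424 * 0.7866 * 100
= 19.0672%

19.0672%


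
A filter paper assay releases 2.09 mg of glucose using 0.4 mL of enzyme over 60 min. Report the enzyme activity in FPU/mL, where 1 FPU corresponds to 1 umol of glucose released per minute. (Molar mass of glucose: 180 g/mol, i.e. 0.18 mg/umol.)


Activity = glucose_mg / (0.18 mg/umol * V_mL * t_min)
= 2.09 / (0.18 * 0.4 * 60)
= 0.4838 FPU/mL

0.4838 FPU/mL


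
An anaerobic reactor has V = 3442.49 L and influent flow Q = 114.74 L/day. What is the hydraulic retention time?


HRT = V / Q
= 3442.49 / 114.74
= 30.0025 days

30.0025 days


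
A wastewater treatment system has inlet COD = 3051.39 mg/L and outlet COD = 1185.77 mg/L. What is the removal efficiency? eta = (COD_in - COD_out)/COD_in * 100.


eta = (COD_in - COD_out) / COD_in * 100
= (3051.39 - 1185.77) / 3051.39 * 100
= 61.1400%

61.1400%


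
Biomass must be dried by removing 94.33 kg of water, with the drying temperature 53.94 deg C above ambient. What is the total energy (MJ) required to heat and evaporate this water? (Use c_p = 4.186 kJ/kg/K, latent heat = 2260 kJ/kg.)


E = m_water * (4.186 * dT + 2260) / 1000
= 94.33 * (4.186 * 53.94 + 2260) / 1000
= 234.4848 MJ

234.4848 MJ


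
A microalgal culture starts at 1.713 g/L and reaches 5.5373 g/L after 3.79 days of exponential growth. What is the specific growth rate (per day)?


mu = ln(X2/X1) / dt
= ln(5.5373/1.713) / 3.79
= 0.3096 per day

0.3096 per day


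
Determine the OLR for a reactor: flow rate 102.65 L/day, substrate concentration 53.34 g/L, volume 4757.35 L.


OLR = Q * S / V
= 102.65 * 53.34 / 4757.35
= 1.1509 g/L/day

1.1509 g/L/day


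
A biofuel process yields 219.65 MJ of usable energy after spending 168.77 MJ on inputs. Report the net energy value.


NEV = E_out - E_in
= 219.65 - 168.77
= 50.8800 MJ

50.8800 MJ


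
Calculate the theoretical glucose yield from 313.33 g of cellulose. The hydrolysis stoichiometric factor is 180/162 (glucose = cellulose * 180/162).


glucose = cellulose * 180/162
= 313.33 * 180/162
= 348.1444 g

348.1444 g


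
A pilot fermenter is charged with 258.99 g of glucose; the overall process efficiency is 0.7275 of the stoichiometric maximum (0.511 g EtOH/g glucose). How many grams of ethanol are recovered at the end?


Actual ethanol: m = 0.511 * 258.99 * 0.7275
m = 96.2802 g

96.2802 g


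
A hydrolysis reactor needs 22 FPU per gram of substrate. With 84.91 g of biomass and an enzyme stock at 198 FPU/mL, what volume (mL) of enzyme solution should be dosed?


V = dosage * m_sub / activity
V = 22 * 84.91 / 198
V = 9.4344 mL

9.4344 mL


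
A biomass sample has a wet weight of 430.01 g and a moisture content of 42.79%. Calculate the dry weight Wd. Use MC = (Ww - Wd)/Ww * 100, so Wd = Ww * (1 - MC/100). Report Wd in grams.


Wd = Ww * (1 - MC/100)
= 430.01 * (1 - 42.79/100)
= 246.0087 g

246.0087 g


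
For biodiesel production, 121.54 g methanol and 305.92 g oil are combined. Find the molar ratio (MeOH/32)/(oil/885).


Molar ratio = n_MeOH / n_oil = (MeOH/32) / (oil/885) = (MeOH * 885) / (32 * oil)
= (121.54 * 885) / (32 * 305.92)
= 10.9876

10.9876


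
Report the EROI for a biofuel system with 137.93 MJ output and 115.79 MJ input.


EROI = E_out / E_in
= 137.93 / 115.79
= 1.1912

1.1912


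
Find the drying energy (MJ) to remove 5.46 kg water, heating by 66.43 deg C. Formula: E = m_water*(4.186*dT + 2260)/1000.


E = m_water * (4.186 * dT + 2260) / 1000
= 5.46 * (4.186 * 66.43 + 2260) / 1000
= 13.8579 MJ

13.8579 MJ


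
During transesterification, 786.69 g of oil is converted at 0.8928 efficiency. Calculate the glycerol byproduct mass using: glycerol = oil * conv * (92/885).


glycerol = oil * conv * (92/885)
= 786.69 * 0.8928 * 92 / 885
= 73.0134 g

73.0134 g
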